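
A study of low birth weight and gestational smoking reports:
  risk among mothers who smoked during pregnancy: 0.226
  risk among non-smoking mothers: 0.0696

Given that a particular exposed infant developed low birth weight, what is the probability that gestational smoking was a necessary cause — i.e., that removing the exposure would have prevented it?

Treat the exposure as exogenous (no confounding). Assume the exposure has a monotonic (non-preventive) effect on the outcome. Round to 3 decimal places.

PN ≈ 0.692

Let p₁ = 0.226, p₀ = 0.0696.
Under exogeneity and monotonicity, PN = (p₁ − p₀) / p₁.
PN = (0.226 − 0.0696) / 0.226 = 0.1564 / 0.226 ≈ 0.6920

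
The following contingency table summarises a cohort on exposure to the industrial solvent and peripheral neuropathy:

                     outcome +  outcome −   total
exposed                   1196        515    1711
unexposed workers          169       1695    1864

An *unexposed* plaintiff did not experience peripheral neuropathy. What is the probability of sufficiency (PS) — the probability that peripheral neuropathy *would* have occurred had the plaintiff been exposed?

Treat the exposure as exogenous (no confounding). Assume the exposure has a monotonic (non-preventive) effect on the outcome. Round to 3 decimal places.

PS ≈ 0.669

p₁ = P(outcome | exposed) = 1196/1711 = 0.69901
p₀ = P(outcome | unexposed) = 169/1864 = 0.090665
Under exogeneity and monotonicity, PS = (p₁ − p₀)/(1 − p₀).
PS = (0.69901 − 0.090665) / 0.90933 ≈ 0.6690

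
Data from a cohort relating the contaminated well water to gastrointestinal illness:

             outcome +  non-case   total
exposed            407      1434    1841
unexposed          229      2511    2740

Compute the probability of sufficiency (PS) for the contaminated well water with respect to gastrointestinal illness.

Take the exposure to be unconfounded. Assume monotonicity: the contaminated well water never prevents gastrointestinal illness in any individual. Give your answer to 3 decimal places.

PS ≈ 0.150

p₁ = P(outcome | exposed) = 407/1841 = 0.22108
p₀ = P(outcome | unexposed) = 229/2740 = 0.083577
Under exogeneity and monotonicity, PS = (p₁ − p₀) / (1 − p₀).
PS = (0.22108 − 0.083577) / (1 − 0.083577) = 0.1375 / 0.91642 ≈ 0.1500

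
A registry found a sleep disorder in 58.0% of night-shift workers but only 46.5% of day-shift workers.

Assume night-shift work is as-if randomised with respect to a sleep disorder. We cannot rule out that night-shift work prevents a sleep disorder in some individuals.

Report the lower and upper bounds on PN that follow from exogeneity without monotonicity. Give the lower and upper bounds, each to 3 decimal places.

p₁ = 0.58, p₀ = 0.465.
Under exogeneity alone the bounds on PN are max{0,(p₁−p₀)/p₁} ≤ PN ≤ min{1,(1−p₀)/p₁}.
  lower = (p₁ − p₀)/p₁ = 0.115 / 0.58 ≈ 0.1983
  upper = min{1, (1 − p₀)/p₁} = 0.535 / 0.58 ≈ 0.9224

0.198 ≤ PN ≤ 0.922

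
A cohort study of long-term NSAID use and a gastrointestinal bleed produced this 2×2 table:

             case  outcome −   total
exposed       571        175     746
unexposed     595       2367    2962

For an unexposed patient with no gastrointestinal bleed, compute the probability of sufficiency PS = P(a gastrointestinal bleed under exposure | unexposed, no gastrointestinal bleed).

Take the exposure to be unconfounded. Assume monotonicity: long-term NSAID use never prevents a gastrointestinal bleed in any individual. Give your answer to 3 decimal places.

PS ≈ 0.706

p₁ = P(outcome | exposed) = 571/746 = 0.76542
p₀ = P(outcome | unexposed) = 595/2962 = 0.20088
Under exogeneity and monotonicity, PS = (p₁ − p₀) / (1 − p₀).
PS = (0.76542 − 0.20088) / (1 − 0.20088) = 0.56454 / 0.79912 ≈ 0.7064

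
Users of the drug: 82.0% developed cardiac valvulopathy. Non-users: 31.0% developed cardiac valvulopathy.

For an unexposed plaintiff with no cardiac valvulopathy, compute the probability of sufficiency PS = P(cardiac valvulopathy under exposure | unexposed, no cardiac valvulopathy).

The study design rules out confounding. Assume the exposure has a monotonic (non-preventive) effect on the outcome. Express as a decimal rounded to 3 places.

p₁ = 0.82, p₀ = 0.31.
Under exogeneity and monotonicity, PS = (p₁ − p₀) / (1 − p₀).
PS = (0.82 − 0.31) / (1 − 0.31) = 0.51 / 0.69 ≈ 0.7391

PS ≈ 0.739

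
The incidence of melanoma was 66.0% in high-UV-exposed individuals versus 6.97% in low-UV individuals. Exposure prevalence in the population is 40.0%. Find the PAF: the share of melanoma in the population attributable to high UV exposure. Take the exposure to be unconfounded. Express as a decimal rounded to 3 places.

p₁ = 0.66, p₀ = 0.0697.
Overall risk P(Y=1) = π·p₁ + (1−π)·p₀ = 0.4×0.66 + 0.6×0.0697 = 0.30582.
Under exogeneity, PAF = [P(Y=1) − p₀] / P(Y=1).
PAF = (0.30582 − 0.0697) / 0.30582 ≈ 0.7721

PAF ≈ 0.772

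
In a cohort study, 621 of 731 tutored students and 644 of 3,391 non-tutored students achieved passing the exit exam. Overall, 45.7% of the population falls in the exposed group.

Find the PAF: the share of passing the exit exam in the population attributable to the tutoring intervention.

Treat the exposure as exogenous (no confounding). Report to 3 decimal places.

PAF ≈ 0.613

p₁ = P(outcome | exposed) = 621/731 = 0.84952
p₀ = P(outcome | unexposed) = 644/3391 = 0.18991
Overall risk P(Y=1) = π·p₁ + (1−π)·p₀ = 0.457×0.84952 + 0.543×0.18991 = 0.49135.
Under exogeneity, PAF = [P(Y=1) − p₀] / P(Y=1).
PAF = (0.49135 − 0.18991) / 0.49135 ≈ 0.6135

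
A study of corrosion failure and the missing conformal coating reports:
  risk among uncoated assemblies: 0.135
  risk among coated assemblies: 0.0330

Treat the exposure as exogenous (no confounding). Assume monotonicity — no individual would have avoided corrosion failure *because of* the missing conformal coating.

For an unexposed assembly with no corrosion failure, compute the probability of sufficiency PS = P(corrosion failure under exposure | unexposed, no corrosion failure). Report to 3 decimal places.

PS ≈ 0.105

Let p₁ = 0.135, p₀ = 0.033.
Under exogeneity and monotonicity, PS = (p₁ − p₀) / (1 − p₀).
PS = (0.135 − 0.033) / (1 − 0.033) = 0.102 / 0.967 ≈ 0.1055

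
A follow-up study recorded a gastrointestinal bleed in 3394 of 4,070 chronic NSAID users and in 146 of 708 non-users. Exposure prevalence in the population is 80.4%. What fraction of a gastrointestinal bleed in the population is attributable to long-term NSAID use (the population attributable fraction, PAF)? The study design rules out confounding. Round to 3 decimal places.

PAF ≈ 0.710

p₁ = P(outcome | exposed) = 3394/4070 = 0.83391
p₀ = P(outcome | unexposed) = 146/708 = 0.20621
Overall risk P(Y=1) = π·p₁ + (1−π)·p₀ = 0.804×0.83391 + 0.196×0.20621 = 0.71088.
Under exogeneity, PAF = [P(Y=1) − p₀] / P(Y=1).
PAF = (0.71088 − 0.20621) / 0.71088 ≈ 0.7099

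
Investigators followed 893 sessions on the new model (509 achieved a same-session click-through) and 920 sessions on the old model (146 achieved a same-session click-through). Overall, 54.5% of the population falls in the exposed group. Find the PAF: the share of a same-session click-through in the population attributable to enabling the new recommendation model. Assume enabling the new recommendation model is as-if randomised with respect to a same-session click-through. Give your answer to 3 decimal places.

p₁ = P(outcome | exposed) = 509/893 = 0.56999
p₀ = P(outcome | unexposed) = 146/920 = 0.1587
Overall risk P(Y=1) = π·p₁ + (1−π)·p₀ = 0.545×0.56999 + 0.455×0.1587 = 0.38285.
Under exogeneity, PAF = [P(Y=1) − p₀] / P(Y=1).
PAF = (0.38285 − 0.1587) / 0.38285 ≈ 0.5855

PAF ≈ 0.585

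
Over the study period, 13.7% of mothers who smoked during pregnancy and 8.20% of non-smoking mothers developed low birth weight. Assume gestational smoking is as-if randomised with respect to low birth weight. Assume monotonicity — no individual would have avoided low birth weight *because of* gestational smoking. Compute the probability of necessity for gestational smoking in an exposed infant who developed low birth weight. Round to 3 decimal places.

PN ≈ 0.401

p₁ = 0.137, p₀ = 0.082.
Under exogeneity and monotonicity, PN = (p₁ − p₀) / p₁.
PN = (0.137 − 0.082) / 0.137 = 0.055 / 0.137 ≈ 0.4015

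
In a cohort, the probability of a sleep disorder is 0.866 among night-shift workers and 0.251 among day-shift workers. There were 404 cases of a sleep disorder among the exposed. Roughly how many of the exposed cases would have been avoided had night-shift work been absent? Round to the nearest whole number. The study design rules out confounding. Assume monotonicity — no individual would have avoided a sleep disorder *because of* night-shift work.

Let p₁ = 0.866, p₀ = 0.251.
PN = (p₁ − p₀)/p₁ = (0.866 − 0.251) / 0.866 ≈ 0.71016.
Attributable cases ≈ PN × (exposed cases) = 0.71016 × 404 ≈ 286.91.

about 287 cases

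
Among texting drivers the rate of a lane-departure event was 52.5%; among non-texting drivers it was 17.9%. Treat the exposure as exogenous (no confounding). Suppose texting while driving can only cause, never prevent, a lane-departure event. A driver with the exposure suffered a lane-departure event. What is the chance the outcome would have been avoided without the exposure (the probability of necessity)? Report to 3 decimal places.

PN ≈ 0.659

p₁ = 0.525, p₀ = 0.179.
Under exogeneity and monotonicity, PN = (p₁ − p₀) / p₁.
PN = (0.525 − 0.179) / 0.525 = 0.346 / 0.525 ≈ 0.6590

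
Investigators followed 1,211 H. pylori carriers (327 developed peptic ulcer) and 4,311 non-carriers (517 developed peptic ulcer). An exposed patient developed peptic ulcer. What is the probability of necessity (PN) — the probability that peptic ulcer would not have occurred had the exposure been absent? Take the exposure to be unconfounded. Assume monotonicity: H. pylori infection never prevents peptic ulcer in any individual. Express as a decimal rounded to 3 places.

p₁ = P(outcome | exposed) = 327/1211 = 0.27002
p₀ = P(outcome | unexposed) = 517/4311 = 0.11993
Under exogeneity and monotonicity, PN = (p₁ − p₀) / p₁.
PN = (0.27002 − 0.11993) / 0.27002 = 0.1501 / 0.27002 ≈ 0.5559

PN ≈ 0.556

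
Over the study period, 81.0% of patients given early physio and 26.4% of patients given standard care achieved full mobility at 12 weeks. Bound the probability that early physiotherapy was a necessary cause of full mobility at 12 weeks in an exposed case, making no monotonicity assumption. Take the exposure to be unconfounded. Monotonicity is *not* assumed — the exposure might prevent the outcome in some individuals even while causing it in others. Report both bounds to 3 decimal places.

p₁ = 0.81, p₀ = 0.264.
Under exogeneity alone the bounds on PN are max{0,(p₁−p₀)/p₁} ≤ PN ≤ min{1,(1−p₀)/p₁}.
  lower = (p₁ − p₀)/p₁ = 0.546 / 0.81 ≈ 0.6741
  upper = min{1, (1 − p₀)/p₁} = 0.736 / 0.81 ≈ 0.9086

0.674 ≤ PN ≤ 0.909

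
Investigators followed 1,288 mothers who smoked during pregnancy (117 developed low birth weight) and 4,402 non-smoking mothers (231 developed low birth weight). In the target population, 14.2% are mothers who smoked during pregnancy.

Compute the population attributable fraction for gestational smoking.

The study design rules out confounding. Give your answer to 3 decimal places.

p₁ = P(outcome | exposed) = 117/1288 = 0.090839
p₀ = P(outcome | unexposed) = 231/4402 = 0.052476
Overall risk P(Y=1) = π·p₁ + (1−π)·p₀ = 0.142×0.090839 + 0.858×0.052476 = 0.057924.
Under exogeneity, PAF = [P(Y=1) − p₀] / P(Y=1).
PAF = (0.057924 − 0.052476) / 0.057924 ≈ 0.0940

PAF ≈ 0.094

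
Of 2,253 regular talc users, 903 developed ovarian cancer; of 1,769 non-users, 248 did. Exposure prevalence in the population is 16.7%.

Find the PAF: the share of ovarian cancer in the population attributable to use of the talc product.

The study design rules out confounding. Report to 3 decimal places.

PAF ≈ 0.237

p₁ = P(outcome | exposed) = 903/2253 = 0.4008
p₀ = P(outcome | unexposed) = 248/1769 = 0.14019
Overall risk P(Y=1) = π·p₁ + (1−π)·p₀ = 0.167×0.4008 + 0.833×0.14019 = 0.18371.
Under exogeneity, PAF = [P(Y=1) − p₀] / P(Y=1).
PAF = (0.18371 − 0.14019) / 0.18371 ≈ 0.2369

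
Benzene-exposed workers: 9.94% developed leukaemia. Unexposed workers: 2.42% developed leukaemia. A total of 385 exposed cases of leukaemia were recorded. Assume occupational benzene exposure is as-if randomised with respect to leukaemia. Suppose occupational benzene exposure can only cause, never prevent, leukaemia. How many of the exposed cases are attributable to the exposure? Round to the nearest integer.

p₁ = 0.0994, p₀ = 0.0242.
PN = (p₁ − p₀)/p₁ = (0.0994 − 0.0242) / 0.0994 ≈ 0.75654.
Attributable cases ≈ PN × (exposed cases) = 0.75654 × 385 ≈ 291.27.

about 291 cases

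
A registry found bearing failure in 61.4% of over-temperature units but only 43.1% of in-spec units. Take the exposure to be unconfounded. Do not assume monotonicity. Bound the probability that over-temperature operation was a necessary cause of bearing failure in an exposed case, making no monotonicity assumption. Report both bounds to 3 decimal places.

0.298 ≤ PN ≤ 0.927

p₁ = 0.614, p₀ = 0.431.
Under exogeneity alone the bounds on PN are max{0,(p₁−p₀)/p₁} ≤ PN ≤ min{1,(1−p₀)/p₁}.
  lower = (p₁ − p₀)/p₁ = 0.183 / 0.614 ≈ 0.2980
  upper = min{1, (1 − p₀)/p₁} = 0.569 / 0.614 ≈ 0.9267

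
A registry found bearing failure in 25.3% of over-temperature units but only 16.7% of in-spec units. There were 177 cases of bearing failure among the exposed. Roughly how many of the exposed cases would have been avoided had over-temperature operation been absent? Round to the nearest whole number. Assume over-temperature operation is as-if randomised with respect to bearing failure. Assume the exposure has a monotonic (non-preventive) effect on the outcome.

p₁ = 0.253, p₀ = 0.167.
PN = (p₁ − p₀)/p₁ = (0.253 − 0.167) / 0.253 ≈ 0.33992.
Attributable cases ≈ PN × (exposed cases) = 0.33992 × 177 ≈ 60.17.

about 60 cases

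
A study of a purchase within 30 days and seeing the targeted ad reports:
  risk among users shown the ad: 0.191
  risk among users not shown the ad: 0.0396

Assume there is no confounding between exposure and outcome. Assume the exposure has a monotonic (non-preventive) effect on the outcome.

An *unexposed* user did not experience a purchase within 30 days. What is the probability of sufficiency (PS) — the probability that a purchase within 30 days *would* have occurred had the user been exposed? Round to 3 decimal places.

Let p₁ = 0.191, p₀ = 0.0396.
Under exogeneity and monotonicity, PS = (p₁ − p₀) / (1 − p₀).
PS = (0.191 − 0.0396) / (1 − 0.0396) = 0.1514 / 0.9604 ≈ 0.1576

PS ≈ 0.158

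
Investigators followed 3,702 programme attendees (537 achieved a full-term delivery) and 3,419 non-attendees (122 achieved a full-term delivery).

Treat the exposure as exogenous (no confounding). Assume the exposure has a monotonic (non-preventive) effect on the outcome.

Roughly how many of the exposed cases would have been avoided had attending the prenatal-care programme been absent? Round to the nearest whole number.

about 405 cases

p₁ = P(outcome | exposed) = 537/3702 = 0.14506
p₀ = P(outcome | unexposed) = 122/3419 = 0.035683
PN = (p₁ − p₀)/p₁ = (0.14506 − 0.035683) / 0.14506 ≈ 0.75401.
Attributable cases ≈ PN × (exposed cases) = 0.75401 × 537 ≈ 404.90.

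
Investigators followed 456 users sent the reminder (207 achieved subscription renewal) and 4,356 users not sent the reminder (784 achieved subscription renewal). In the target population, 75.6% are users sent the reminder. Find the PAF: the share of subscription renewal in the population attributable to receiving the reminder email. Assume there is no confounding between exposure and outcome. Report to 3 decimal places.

p₁ = P(outcome | exposed) = 207/456 = 0.45395
p₀ = P(outcome | unexposed) = 784/4356 = 0.17998
Overall risk P(Y=1) = π·p₁ + (1−π)·p₀ = 0.756×0.45395 + 0.244×0.17998 = 0.3871.
Under exogeneity, PAF = [P(Y=1) − p₀] / P(Y=1).
PAF = (0.3871 − 0.17998) / 0.3871 ≈ 0.5351

PAF ≈ 0.535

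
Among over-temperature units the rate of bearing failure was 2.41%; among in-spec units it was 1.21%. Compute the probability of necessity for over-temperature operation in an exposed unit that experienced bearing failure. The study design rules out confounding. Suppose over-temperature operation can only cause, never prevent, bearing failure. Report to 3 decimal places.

p₁ = 0.0241, p₀ = 0.0121.
Under exogeneity and monotonicity, PN = (p₁ − p₀) / p₁.
PN = (0.0241 − 0.0121) / 0.0241 = 0.012 / 0.0241 ≈ 0.4979

PN ≈ 0.498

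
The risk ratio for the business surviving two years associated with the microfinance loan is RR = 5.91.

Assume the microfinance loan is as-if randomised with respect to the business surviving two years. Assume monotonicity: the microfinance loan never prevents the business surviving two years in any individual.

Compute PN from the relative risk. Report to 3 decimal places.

Under exogeneity and monotonicity, PN = (RR − 1) / RR = 1 − 1/RR.
PN = (5.91 − 1) / 5.91 = 4.91 / 5.91 ≈ 0.8308

PN ≈ 0.831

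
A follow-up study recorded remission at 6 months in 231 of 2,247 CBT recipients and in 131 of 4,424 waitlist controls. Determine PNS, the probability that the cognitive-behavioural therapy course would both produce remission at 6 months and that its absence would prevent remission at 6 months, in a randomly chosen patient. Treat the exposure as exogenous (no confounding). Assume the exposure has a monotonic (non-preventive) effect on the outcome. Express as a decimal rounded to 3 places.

PNS ≈ 0.073

p₁ = P(outcome | exposed) = 231/2247 = 0.1028
p₀ = P(outcome | unexposed) = 131/4424 = 0.029611
Under exogeneity and monotonicity, PNS = p₁ − p₀.
PNS = 0.1028 − 0.029611 = 0.073193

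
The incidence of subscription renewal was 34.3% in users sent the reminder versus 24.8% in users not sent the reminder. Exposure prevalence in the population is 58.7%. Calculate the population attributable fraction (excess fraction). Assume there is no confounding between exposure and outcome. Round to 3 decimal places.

PAF ≈ 0.184

p₁ = 0.343, p₀ = 0.248.
Overall risk P(Y=1) = π·p₁ + (1−π)·p₀ = 0.587×0.343 + 0.413×0.248 = 0.30377.
Under exogeneity, PAF = [P(Y=1) − p₀] / P(Y=1).
PAF = (0.30377 − 0.248) / 0.30377 ≈ 0.1836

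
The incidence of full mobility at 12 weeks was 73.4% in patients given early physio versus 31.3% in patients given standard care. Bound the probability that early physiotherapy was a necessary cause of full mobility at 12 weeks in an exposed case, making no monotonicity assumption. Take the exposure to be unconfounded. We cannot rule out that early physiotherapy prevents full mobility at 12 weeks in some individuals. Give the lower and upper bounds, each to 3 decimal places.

0.574 ≤ PN ≤ 0.936

p₁ = 0.734, p₀ = 0.313.
Under exogeneity alone the bounds on PN are max{0,(p₁−p₀)/p₁} ≤ PN ≤ min{1,(1−p₀)/p₁}.
  lower = (p₁ − p₀)/p₁ = 0.421 / 0.734 ≈ 0.5736
  upper = min{1, (1 − p₀)/p₁} = 0.687 / 0.734 ≈ 0.9360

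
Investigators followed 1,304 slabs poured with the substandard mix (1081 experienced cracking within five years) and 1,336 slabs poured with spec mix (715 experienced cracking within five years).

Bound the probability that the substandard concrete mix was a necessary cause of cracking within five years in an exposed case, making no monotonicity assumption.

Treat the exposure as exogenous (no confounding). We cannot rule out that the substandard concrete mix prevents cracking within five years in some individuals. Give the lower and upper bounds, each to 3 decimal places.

0.354 ≤ PN ≤ 0.561

p₁ = P(outcome | exposed) = 1081/1304 = 0.82899
p₀ = P(outcome | unexposed) = 715/1336 = 0.53518
Under exogeneity alone the bounds on PN are max{0,(p₁−p₀)/p₁} ≤ PN ≤ min{1,(1−p₀)/p₁}.
  lower = (p₁ − p₀)/p₁ = 0.29381 / 0.82899 ≈ 0.3544
  upper = min{1, (1 − p₀)/p₁} = 0.46482 / 0.82899 ≈ 0.5607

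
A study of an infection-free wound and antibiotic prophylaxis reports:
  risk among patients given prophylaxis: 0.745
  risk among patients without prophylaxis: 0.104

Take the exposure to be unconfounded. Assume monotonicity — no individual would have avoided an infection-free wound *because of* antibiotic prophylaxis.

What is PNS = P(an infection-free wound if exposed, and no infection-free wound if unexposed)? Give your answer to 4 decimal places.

Let p₁ = 0.745, p₀ = 0.104.
Under exogeneity and monotonicity, PNS = p₁ − p₀.
PNS = 0.745 − 0.104 = 0.641

PNS ≈ 0.6410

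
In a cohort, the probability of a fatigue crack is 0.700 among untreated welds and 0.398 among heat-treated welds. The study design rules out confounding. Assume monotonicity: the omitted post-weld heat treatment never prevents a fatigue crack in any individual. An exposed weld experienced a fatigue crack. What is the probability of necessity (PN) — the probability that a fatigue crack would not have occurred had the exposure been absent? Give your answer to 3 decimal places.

Let p₁ = 0.7, p₀ = 0.398.
Under exogeneity and monotonicity, PN = (p₁ − p₀) / p₁.
PN = (0.7 − 0.398) / 0.7 = 0.302 / 0.7 ≈ 0.4314

PN ≈ 0.431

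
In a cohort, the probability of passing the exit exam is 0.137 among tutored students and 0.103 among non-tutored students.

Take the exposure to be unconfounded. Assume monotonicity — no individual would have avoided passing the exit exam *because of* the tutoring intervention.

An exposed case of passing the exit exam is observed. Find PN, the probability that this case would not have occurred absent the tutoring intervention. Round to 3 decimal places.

Let p₁ = 0.137, p₀ = 0.103.
Under exogeneity and monotonicity, PN = (p₁ − p₀) / p₁.
PN = (0.137 − 0.103) / 0.137 = 0.034 / 0.137 ≈ 0.2482

PN ≈ 0.248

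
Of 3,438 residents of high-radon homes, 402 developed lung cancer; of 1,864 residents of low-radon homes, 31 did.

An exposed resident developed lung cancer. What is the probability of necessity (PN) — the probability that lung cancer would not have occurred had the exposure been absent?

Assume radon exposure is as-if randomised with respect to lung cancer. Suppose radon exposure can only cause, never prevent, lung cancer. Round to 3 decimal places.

PN ≈ 0.858

p₁ = P(outcome | exposed) = 402/3438 = 0.11693
p₀ = P(outcome | unexposed) = 31/1864 = 0.016631
Under exogeneity and monotonicity, PN = (p₁ − p₀) / p₁.
PN = (0.11693 − 0.016631) / 0.11693 = 0.1003 / 0.11693 ≈ 0.8578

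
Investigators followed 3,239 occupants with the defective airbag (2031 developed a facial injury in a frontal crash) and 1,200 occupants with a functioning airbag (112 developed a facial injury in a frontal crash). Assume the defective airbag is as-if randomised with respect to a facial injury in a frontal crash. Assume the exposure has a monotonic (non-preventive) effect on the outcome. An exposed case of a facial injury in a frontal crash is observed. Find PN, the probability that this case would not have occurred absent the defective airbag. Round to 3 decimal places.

p₁ = P(outcome | exposed) = 2031/3239 = 0.62705
p₀ = P(outcome | unexposed) = 112/1200 = 0.093333
Under exogeneity and monotonicity, PN = (p₁ − p₀) / p₁.
PN = (0.62705 − 0.093333) / 0.62705 = 0.53371 / 0.62705 ≈ 0.8512

PN ≈ 0.851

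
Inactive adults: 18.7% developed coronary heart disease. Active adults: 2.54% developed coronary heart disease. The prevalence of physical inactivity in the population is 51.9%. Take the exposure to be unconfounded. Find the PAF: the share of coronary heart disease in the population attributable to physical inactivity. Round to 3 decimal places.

PAF ≈ 0.768

p₁ = 0.187, p₀ = 0.0254.
Overall risk P(Y=1) = π·p₁ + (1−π)·p₀ = 0.519×0.187 + 0.481×0.0254 = 0.10927.
Under exogeneity, PAF = [P(Y=1) − p₀] / P(Y=1).
PAF = (0.10927 − 0.0254) / 0.10927 ≈ 0.7675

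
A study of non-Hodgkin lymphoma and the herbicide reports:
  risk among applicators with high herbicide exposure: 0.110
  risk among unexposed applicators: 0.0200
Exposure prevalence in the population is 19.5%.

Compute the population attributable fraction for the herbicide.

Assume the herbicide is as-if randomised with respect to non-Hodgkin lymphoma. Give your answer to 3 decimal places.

PAF ≈ 0.467

Let p₁ = 0.11, p₀ = 0.02.
Overall risk P(Y=1) = π·p₁ + (1−π)·p₀ = 0.195×0.11 + 0.805×0.02 = 0.03755.
Under exogeneity, PAF = [P(Y=1) − p₀] / P(Y=1).
PAF = (0.03755 − 0.02) / 0.03755 ≈ 0.4674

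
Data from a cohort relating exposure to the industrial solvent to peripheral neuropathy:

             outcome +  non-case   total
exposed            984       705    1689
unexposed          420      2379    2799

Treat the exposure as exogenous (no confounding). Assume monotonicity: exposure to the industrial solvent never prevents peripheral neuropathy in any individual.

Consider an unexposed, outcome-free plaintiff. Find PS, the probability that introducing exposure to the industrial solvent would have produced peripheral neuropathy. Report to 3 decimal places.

PS ≈ 0.509

p₁ = P(outcome | exposed) = 984/1689 = 0.58259
p₀ = P(outcome | unexposed) = 420/2799 = 0.15005
Under exogeneity and monotonicity, PS = (p₁ − p₀)/(1 − p₀).
PS = (0.58259 − 0.15005) / 0.84995 ≈ 0.5089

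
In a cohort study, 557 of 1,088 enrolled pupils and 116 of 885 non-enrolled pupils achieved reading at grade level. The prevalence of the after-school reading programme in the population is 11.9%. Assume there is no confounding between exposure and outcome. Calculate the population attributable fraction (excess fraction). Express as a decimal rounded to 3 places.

p₁ = P(outcome | exposed) = 557/1088 = 0.51195
p₀ = P(outcome | unexposed) = 116/885 = 0.13107
Overall risk P(Y=1) = π·p₁ + (1−π)·p₀ = 0.119×0.51195 + 0.881×0.13107 = 0.1764.
Under exogeneity, PAF = [P(Y=1) − p₀] / P(Y=1).
PAF = (0.1764 − 0.13107) / 0.1764 ≈ 0.2569

PAF ≈ 0.257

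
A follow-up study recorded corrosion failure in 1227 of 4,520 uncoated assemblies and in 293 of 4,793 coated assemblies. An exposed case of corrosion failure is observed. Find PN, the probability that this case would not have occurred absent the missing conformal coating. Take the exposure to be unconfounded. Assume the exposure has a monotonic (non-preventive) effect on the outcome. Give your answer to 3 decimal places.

PN ≈ 0.775

p₁ = P(outcome | exposed) = 1227/4520 = 0.27146
p₀ = P(outcome | unexposed) = 293/4793 = 0.061131
Under exogeneity and monotonicity, PN = (p₁ − p₀) / p₁.
PN = (0.27146 − 0.061131) / 0.27146 = 0.21033 / 0.27146 ≈ 0.7748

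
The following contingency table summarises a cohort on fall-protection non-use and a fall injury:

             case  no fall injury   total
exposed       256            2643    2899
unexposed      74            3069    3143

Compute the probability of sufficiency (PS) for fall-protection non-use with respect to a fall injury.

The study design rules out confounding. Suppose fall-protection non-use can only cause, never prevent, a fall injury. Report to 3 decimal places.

p₁ = P(outcome | exposed) = 256/2899 = 0.088306
p₀ = P(outcome | unexposed) = 74/3143 = 0.023544
Under exogeneity and monotonicity, PS = (p₁ − p₀)/(1 − p₀).
PS = (0.088306 − 0.023544) / 0.97646 ≈ 0.0663

PS ≈ 0.066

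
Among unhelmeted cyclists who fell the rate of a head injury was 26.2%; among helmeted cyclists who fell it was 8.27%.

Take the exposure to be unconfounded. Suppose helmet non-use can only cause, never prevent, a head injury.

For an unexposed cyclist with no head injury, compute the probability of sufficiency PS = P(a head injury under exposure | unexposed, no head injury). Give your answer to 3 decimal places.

p₁ = 0.262, p₀ = 0.0827.
Under exogeneity and monotonicity, PS = (p₁ − p₀) / (1 − p₀).
PS = (0.262 − 0.0827) / (1 − 0.0827) = 0.1793 / 0.9173 ≈ 0.1955

PS ≈ 0.195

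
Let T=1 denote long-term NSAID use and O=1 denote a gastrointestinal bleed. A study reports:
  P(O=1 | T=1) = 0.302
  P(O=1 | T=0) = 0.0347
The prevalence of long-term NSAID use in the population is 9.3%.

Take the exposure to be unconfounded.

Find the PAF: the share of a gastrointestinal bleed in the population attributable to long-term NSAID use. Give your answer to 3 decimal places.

PAF ≈ 0.417

Let p₁ = 0.302, p₀ = 0.0347.
Overall risk P(Y=1) = π·p₁ + (1−π)·p₀ = 0.093×0.302 + 0.907×0.0347 = 0.059559.
Under exogeneity, PAF = [P(Y=1) − p₀] / P(Y=1).
PAF = (0.059559 − 0.0347) / 0.059559 ≈ 0.4174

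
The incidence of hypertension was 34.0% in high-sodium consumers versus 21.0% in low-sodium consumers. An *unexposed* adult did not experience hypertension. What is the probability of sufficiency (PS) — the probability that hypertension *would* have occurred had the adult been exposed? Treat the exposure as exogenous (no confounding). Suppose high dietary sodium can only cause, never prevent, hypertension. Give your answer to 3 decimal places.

PS ≈ 0.165

p₁ = 0.34, p₀ = 0.21.
Under exogeneity and monotonicity, PS = (p₁ − p₀) / (1 − p₀).
PS = (0.34 − 0.21) / (1 − 0.21) = 0.13 / 0.79 ≈ 0.1646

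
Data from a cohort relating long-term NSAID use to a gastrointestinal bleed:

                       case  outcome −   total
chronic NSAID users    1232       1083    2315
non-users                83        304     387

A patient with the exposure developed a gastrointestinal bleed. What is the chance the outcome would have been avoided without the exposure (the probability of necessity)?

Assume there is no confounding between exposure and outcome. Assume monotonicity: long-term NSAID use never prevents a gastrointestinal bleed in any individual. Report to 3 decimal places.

p₁ = P(outcome | exposed) = 1232/2315 = 0.53218
p₀ = P(outcome | unexposed) = 83/387 = 0.21447
Under exogeneity and monotonicity, PN = (p₁ − p₀)/p₁.
PN = (0.53218 − 0.21447) / 0.53218 ≈ 0.5970

PN ≈ 0.597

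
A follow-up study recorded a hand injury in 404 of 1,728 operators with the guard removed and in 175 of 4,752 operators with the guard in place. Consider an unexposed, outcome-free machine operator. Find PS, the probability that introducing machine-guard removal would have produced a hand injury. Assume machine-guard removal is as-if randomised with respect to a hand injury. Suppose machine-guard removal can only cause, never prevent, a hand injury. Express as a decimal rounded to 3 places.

PS ≈ 0.205

p₁ = P(outcome | exposed) = 404/1728 = 0.2338
p₀ = P(outcome | unexposed) = 175/4752 = 0.036827
Under exogeneity and monotonicity, PS = (p₁ − p₀) / (1 − p₀).
PS = (0.2338 − 0.036827) / (1 − 0.036827) = 0.19697 / 0.96317 ≈ 0.2045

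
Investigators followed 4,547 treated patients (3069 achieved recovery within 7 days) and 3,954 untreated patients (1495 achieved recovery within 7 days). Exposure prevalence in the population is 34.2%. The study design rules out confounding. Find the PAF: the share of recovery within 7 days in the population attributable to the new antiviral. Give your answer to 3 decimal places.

p₁ = P(outcome | exposed) = 3069/4547 = 0.67495
p₀ = P(outcome | unexposed) = 1495/3954 = 0.3781
Overall risk P(Y=1) = π·p₁ + (1−π)·p₀ = 0.342×0.67495 + 0.658×0.3781 = 0.47962.
Under exogeneity, PAF = [P(Y=1) − p₀] / P(Y=1).
PAF = (0.47962 − 0.3781) / 0.47962 ≈ 0.2117

PAF ≈ 0.212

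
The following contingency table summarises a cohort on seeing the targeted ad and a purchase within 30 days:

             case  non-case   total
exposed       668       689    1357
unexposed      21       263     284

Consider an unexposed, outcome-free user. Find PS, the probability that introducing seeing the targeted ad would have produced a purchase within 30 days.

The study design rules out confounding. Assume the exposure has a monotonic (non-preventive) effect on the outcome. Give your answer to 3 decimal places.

p₁ = P(outcome | exposed) = 668/1357 = 0.49226
p₀ = P(outcome | unexposed) = 21/284 = 0.073944
Under exogeneity and monotonicity, PS = (p₁ − p₀)/(1 − p₀).
PS = (0.49226 − 0.073944) / 0.92606 ≈ 0.4517

PS ≈ 0.452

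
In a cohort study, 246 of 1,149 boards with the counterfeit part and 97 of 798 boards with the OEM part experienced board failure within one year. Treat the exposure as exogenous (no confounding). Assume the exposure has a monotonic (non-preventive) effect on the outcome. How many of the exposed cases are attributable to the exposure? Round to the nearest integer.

about 106 cases

p₁ = P(outcome | exposed) = 246/1149 = 0.2141
p₀ = P(outcome | unexposed) = 97/798 = 0.12155
PN = (p₁ − p₀)/p₁ = (0.2141 − 0.12155) / 0.2141 ≈ 0.43225.
Attributable cases ≈ PN × (exposed cases) = 0.43225 × 246 ≈ 106.33.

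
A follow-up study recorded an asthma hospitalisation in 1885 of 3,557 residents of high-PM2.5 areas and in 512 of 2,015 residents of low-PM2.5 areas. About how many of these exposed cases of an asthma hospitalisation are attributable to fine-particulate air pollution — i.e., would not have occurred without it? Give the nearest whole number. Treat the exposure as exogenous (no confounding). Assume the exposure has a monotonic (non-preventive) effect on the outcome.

p₁ = P(outcome | exposed) = 1885/3557 = 0.52994
p₀ = P(outcome | unexposed) = 512/2015 = 0.25409
PN = (p₁ − p₀)/p₁ = (0.52994 − 0.25409) / 0.52994 ≈ 0.52052.
Attributable cases ≈ PN × (exposed cases) = 0.52052 × 1885 ≈ 981.19.

about 981 cases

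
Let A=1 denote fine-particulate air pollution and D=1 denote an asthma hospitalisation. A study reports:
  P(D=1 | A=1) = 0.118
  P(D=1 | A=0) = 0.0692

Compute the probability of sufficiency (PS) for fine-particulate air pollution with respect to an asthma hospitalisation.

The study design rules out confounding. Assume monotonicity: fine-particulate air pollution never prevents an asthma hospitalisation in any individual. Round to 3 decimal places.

Let p₁ = 0.118, p₀ = 0.0692.
Under exogeneity and monotonicity, PS = (p₁ − p₀) / (1 − p₀).
PS = (0.118 − 0.0692) / (1 − 0.0692) = 0.0488 / 0.9308 ≈ 0.0524

PS ≈ 0.052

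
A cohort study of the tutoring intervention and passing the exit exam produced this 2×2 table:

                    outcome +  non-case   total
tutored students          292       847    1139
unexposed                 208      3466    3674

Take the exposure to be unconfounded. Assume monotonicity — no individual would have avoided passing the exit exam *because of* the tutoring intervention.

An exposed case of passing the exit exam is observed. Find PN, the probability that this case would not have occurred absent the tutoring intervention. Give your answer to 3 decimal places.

p₁ = P(outcome | exposed) = 292/1139 = 0.25637
p₀ = P(outcome | unexposed) = 208/3674 = 0.056614
Under exogeneity and monotonicity, PN = (p₁ − p₀)/p₁.
PN = (0.25637 − 0.056614) / 0.25637 ≈ 0.7792

PN ≈ 0.779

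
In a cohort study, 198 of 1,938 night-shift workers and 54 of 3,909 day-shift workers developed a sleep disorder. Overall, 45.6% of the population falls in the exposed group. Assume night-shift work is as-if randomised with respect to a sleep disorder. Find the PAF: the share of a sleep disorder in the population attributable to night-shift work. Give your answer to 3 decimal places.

PAF ≈ 0.745

p₁ = P(outcome | exposed) = 198/1938 = 0.10217
p₀ = P(outcome | unexposed) = 54/3909 = 0.013814
Overall risk P(Y=1) = π·p₁ + (1−π)·p₀ = 0.456×0.10217 + 0.544×0.013814 = 0.054103.
Under exogeneity, PAF = [P(Y=1) − p₀] / P(Y=1).
PAF = (0.054103 − 0.013814) / 0.054103 ≈ 0.7447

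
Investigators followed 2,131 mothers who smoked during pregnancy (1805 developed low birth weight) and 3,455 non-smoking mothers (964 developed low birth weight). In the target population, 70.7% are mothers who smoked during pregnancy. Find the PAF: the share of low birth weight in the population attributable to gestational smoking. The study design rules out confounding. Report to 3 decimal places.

p₁ = P(outcome | exposed) = 1805/2131 = 0.84702
p₀ = P(outcome | unexposed) = 964/3455 = 0.27902
Overall risk P(Y=1) = π·p₁ + (1−π)·p₀ = 0.707×0.84702 + 0.293×0.27902 = 0.68059.
Under exogeneity, PAF = [P(Y=1) − p₀] / P(Y=1).
PAF = (0.68059 − 0.27902) / 0.68059 ≈ 0.5900

PAF ≈ 0.590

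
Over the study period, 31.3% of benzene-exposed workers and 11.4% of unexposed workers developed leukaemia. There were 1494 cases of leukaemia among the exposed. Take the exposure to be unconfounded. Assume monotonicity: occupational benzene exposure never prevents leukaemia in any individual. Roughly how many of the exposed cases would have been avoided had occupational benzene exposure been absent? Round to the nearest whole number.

p₁ = 0.313, p₀ = 0.114.
PN = (p₁ − p₀)/p₁ = (0.313 − 0.114) / 0.313 ≈ 0.63578.
Attributable cases ≈ PN × (exposed cases) = 0.63578 × 1494 ≈ 949.86.

about 950 cases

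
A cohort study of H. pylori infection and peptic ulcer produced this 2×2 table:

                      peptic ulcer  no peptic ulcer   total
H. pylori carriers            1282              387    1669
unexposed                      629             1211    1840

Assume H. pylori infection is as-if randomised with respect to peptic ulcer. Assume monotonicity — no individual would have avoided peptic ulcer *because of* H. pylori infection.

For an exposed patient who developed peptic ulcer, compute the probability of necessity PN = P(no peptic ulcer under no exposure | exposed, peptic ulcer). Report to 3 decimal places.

PN ≈ 0.555

p₁ = P(outcome | exposed) = 1282/1669 = 0.76812
p₀ = P(outcome | unexposed) = 629/1840 = 0.34185
Under exogeneity and monotonicity, PN = (p₁ − p₀) / p₁.
PN = (0.76812 − 0.34185) / 0.76812 = 0.42628 / 0.76812 ≈ 0.5550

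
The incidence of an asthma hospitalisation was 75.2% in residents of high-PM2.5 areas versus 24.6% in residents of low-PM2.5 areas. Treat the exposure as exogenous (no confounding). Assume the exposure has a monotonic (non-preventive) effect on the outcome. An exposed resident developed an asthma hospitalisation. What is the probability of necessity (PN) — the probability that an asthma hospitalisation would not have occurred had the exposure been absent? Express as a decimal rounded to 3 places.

PN ≈ 0.673

p₁ = 0.752, p₀ = 0.246.
Under exogeneity and monotonicity, PN = (p₁ − p₀) / p₁.
PN = (0.752 − 0.246) / 0.752 = 0.506 / 0.752 ≈ 0.6729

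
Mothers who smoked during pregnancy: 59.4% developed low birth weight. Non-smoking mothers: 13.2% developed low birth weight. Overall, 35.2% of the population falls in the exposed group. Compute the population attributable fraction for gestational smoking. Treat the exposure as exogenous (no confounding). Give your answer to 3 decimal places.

p₁ = 0.594, p₀ = 0.132.
Overall risk P(Y=1) = π·p₁ + (1−π)·p₀ = 0.352×0.594 + 0.648×0.132 = 0.29462.
Under exogeneity, PAF = [P(Y=1) − p₀] / P(Y=1).
PAF = (0.29462 − 0.132) / 0.29462 ≈ 0.5520

PAF ≈ 0.552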